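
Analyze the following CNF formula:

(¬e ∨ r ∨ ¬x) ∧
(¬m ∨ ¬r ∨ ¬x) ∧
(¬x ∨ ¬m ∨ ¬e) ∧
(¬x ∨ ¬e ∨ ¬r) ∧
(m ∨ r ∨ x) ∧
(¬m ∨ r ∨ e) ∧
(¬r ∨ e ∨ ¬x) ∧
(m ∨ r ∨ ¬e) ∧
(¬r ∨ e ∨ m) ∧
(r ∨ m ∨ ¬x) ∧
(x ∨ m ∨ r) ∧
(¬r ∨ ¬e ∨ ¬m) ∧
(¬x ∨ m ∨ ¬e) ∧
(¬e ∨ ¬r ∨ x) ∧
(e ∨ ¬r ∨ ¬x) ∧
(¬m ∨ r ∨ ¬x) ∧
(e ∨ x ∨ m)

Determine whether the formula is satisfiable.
Yes

Yes, the formula is satisfiable.

One satisfying assignment is: x=False, r=True, e=False, m=True

Verification: With this assignment, all 17 clauses evaluate to true.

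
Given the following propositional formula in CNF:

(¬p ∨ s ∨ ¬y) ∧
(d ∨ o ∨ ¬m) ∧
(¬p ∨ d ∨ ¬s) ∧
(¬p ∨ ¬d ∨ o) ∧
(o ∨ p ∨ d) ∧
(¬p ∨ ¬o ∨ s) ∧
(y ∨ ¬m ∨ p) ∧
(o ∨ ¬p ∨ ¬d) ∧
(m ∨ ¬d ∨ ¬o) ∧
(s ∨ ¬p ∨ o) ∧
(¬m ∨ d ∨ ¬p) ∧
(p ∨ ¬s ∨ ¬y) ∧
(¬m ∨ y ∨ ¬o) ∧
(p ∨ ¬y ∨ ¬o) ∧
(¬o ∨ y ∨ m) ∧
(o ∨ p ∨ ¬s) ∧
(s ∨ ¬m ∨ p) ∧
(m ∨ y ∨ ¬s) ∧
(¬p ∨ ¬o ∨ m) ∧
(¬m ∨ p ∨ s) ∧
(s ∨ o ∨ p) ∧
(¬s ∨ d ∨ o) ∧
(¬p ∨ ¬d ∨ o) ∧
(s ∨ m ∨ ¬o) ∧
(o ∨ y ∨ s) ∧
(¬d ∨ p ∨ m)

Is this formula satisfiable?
Yes

Yes, the formula is satisfiable.

One satisfying assignment is: d=True, o=True, p=True, y=True, m=True, s=True

Verification: With this assignment, all 26 clauses evaluate to true.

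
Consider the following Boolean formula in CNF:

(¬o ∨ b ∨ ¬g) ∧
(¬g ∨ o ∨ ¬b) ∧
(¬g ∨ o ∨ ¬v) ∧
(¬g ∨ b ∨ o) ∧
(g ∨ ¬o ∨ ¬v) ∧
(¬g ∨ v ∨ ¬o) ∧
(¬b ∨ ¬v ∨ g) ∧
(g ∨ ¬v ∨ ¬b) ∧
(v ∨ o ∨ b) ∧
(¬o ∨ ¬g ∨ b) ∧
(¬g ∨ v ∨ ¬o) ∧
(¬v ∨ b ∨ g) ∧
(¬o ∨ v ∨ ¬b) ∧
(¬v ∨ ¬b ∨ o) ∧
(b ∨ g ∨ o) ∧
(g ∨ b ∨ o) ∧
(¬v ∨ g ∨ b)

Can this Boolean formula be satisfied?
Yes

Yes, the formula is satisfiable.

One satisfying assignment is: g=False, v=False, o=True, b=False

Verification: With this assignment, all 17 clauses evaluate to true.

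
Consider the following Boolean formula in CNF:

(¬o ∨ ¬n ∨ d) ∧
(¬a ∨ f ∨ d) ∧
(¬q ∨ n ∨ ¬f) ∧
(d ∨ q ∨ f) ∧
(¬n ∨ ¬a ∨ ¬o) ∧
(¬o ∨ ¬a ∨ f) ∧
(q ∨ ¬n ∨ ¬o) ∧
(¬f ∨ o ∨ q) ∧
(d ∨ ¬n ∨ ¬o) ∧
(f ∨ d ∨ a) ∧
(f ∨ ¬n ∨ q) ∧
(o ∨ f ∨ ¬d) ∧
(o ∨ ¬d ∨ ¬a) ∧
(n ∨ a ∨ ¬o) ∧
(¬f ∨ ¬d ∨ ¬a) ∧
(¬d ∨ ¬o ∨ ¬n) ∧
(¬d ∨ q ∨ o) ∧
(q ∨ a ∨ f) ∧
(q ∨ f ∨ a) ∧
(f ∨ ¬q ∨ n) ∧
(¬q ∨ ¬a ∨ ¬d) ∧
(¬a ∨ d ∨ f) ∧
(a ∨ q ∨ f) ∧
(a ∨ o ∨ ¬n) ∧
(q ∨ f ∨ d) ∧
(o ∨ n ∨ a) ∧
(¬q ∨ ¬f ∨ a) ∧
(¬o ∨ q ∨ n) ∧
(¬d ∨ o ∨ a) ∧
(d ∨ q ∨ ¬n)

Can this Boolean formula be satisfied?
Yes

Yes, the formula is satisfiable.

One satisfying assignment is: f=True, n=True, q=True, a=True, d=False, o=False

Verification: With this assignment, all 30 clauses evaluate to true.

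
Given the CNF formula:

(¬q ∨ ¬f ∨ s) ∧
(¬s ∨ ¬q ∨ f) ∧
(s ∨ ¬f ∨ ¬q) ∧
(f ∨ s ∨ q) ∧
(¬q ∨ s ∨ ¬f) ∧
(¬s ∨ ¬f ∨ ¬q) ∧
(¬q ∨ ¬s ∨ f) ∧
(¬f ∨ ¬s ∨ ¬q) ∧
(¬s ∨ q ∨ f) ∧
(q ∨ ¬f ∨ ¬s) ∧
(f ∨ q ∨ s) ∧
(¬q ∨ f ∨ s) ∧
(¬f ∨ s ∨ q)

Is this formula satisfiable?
No

No, the formula is not satisfiable.

No assignment of truth values to the variables can make all 13 clauses true simultaneously.

The formula is UNSAT (unsatisfiable).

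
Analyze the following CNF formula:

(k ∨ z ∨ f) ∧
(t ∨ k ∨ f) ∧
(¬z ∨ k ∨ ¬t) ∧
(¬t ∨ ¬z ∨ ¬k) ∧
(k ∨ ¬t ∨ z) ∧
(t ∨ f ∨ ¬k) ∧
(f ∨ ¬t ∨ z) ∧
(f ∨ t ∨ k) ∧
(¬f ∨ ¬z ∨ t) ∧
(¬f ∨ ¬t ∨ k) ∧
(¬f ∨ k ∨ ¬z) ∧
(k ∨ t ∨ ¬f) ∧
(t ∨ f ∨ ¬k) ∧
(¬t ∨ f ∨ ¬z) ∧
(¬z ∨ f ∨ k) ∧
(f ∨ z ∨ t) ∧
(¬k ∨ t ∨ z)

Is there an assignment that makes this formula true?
Yes

Yes, the formula is satisfiable.

One satisfying assignment is: k=True, z=False, t=True, f=True

Verification: With this assignment, all 17 clauses evaluate to true.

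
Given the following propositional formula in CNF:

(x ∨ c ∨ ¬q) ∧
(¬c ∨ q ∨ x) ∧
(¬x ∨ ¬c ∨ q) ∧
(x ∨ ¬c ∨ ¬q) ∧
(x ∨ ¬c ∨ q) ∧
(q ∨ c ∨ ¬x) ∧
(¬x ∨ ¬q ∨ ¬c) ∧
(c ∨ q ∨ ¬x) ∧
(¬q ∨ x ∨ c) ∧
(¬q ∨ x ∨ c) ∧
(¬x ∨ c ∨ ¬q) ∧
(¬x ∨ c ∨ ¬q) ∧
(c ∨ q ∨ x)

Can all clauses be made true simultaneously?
No

No, the formula is not satisfiable.

No assignment of truth values to the variables can make all 13 clauses true simultaneously.

The formula is UNSAT (unsatisfiable).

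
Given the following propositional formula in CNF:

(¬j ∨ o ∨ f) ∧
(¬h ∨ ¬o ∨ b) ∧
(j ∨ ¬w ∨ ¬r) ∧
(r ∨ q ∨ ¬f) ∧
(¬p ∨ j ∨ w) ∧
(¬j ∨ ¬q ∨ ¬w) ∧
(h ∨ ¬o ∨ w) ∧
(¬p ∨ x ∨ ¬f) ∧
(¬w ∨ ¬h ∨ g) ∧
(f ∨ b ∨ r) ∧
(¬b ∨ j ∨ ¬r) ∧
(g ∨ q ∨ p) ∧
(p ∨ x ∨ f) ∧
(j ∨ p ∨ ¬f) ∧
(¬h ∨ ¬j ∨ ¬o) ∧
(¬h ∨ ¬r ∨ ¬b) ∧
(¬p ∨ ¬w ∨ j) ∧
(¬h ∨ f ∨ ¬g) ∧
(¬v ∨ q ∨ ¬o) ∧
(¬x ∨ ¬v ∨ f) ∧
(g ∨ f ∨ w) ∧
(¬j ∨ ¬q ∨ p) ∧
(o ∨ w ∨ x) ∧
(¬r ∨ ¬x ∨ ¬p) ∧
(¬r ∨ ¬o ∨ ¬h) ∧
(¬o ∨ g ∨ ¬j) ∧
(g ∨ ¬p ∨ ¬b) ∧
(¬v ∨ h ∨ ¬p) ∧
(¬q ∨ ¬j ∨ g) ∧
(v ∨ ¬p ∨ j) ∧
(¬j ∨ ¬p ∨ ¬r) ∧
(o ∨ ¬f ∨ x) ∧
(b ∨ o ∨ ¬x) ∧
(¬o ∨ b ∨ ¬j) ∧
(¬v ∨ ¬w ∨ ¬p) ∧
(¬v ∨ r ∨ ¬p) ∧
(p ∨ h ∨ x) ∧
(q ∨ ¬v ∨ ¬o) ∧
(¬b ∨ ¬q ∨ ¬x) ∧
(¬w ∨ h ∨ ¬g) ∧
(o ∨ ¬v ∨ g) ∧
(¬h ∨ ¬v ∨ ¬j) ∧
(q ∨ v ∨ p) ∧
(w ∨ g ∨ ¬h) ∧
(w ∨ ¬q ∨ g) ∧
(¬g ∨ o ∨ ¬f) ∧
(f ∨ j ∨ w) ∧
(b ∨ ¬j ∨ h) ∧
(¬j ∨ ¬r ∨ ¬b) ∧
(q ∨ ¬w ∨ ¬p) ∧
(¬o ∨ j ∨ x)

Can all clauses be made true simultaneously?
No

No, the formula is not satisfiable.

No assignment of truth values to the variables can make all 51 clauses true simultaneously.

The formula is UNSAT (unsatisfiable).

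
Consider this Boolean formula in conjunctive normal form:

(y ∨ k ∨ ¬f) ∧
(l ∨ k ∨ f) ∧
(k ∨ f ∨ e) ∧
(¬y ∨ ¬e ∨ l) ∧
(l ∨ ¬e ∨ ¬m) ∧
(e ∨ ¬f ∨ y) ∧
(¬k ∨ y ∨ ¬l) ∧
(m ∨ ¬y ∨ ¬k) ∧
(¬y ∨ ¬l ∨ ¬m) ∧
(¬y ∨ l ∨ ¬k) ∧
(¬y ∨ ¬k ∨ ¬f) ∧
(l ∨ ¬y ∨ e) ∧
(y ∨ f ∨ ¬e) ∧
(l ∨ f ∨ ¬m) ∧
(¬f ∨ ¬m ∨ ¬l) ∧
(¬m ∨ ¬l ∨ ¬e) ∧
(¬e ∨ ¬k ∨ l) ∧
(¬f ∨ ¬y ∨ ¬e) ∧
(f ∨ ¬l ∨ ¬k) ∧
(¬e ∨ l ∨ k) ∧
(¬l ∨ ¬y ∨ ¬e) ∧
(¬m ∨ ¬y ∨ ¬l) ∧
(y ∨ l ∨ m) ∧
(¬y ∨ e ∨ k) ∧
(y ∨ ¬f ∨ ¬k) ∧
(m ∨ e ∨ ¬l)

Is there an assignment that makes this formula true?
No

No, the formula is not satisfiable.

No assignment of truth values to the variables can make all 26 clauses true simultaneously.

The formula is UNSAT (unsatisfiable).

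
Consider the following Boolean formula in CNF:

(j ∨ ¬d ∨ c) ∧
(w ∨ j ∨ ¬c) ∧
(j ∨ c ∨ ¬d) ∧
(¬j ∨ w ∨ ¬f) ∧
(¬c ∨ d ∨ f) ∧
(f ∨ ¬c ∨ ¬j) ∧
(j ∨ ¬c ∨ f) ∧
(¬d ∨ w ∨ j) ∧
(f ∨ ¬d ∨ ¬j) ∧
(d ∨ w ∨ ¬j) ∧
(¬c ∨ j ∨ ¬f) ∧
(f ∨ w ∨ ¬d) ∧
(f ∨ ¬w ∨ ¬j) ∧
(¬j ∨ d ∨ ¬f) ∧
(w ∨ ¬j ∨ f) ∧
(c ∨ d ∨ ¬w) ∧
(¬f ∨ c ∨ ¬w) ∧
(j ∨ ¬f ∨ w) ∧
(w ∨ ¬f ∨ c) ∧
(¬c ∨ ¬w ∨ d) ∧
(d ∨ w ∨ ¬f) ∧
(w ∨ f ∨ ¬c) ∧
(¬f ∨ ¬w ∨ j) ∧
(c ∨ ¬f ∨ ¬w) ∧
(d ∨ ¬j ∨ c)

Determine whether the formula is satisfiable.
Yes

Yes, the formula is satisfiable.

One satisfying assignment is: j=False, c=False, f=False, w=False, d=False

Verification: With this assignment, all 25 clauses evaluate to true.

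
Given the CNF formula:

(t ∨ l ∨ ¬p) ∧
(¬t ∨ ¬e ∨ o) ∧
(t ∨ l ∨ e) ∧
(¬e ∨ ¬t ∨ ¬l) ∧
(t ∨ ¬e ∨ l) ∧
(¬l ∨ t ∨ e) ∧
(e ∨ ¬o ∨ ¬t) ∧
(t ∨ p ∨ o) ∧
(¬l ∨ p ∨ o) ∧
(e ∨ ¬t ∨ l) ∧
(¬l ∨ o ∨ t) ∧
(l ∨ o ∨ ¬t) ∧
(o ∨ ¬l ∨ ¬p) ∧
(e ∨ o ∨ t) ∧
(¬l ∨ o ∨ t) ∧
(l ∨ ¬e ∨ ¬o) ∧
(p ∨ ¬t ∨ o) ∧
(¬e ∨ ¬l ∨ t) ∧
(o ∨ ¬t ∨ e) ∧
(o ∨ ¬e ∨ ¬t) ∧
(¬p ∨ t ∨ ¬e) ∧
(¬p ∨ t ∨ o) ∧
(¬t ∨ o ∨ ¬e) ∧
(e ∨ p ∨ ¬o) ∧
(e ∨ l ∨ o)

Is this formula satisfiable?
No

No, the formula is not satisfiable.

No assignment of truth values to the variables can make all 25 clauses true simultaneously.

The formula is UNSAT (unsatisfiable).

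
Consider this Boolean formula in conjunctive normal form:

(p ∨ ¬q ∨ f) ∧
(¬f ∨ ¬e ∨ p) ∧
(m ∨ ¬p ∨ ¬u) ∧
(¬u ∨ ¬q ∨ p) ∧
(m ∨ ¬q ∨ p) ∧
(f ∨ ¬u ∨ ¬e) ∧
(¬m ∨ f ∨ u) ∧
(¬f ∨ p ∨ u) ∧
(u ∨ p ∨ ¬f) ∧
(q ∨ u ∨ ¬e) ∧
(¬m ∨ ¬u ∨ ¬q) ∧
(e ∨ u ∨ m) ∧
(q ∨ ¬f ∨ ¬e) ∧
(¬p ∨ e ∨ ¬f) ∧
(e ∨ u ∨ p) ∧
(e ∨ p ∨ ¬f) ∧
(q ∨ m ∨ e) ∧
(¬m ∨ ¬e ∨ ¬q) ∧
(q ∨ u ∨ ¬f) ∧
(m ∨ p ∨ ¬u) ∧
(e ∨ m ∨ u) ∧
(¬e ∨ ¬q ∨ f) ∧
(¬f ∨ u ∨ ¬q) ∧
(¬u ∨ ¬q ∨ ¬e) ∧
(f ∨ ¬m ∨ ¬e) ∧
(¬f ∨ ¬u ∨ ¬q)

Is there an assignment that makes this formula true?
Yes

Yes, the formula is satisfiable.

One satisfying assignment is: q=False, u=True, f=False, e=False, m=True, p=False

Verification: With this assignment, all 26 clauses evaluate to true.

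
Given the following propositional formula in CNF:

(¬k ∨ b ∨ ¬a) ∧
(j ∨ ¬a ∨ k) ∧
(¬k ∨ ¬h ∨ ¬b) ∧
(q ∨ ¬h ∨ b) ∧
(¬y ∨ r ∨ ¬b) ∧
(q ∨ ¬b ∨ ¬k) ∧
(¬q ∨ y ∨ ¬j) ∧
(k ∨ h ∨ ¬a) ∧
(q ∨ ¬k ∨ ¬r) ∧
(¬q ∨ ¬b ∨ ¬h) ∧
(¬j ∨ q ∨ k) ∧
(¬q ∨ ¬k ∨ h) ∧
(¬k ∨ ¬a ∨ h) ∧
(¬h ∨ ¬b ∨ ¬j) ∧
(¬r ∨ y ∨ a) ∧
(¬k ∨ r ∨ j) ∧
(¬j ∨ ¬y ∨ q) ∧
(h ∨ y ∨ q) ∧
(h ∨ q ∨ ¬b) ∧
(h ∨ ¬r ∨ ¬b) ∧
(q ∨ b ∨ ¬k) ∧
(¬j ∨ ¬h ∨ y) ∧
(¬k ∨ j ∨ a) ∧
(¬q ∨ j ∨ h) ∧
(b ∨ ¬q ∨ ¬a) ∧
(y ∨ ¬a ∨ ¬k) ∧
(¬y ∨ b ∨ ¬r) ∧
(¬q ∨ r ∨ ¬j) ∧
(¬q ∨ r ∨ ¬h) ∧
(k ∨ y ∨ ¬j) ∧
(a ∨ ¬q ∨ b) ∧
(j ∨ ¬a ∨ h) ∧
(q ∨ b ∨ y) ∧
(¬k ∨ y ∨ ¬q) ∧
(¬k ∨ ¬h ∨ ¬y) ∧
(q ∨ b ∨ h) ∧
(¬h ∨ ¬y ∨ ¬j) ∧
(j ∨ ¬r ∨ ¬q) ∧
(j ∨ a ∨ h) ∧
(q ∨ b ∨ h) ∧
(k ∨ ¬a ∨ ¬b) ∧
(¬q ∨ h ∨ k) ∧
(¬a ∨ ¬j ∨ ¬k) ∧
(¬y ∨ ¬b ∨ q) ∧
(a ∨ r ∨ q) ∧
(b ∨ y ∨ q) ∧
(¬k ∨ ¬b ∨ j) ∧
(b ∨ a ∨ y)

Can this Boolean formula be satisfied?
No

No, the formula is not satisfiable.

No assignment of truth values to the variables can make all 48 clauses true simultaneously.

The formula is UNSAT (unsatisfiable).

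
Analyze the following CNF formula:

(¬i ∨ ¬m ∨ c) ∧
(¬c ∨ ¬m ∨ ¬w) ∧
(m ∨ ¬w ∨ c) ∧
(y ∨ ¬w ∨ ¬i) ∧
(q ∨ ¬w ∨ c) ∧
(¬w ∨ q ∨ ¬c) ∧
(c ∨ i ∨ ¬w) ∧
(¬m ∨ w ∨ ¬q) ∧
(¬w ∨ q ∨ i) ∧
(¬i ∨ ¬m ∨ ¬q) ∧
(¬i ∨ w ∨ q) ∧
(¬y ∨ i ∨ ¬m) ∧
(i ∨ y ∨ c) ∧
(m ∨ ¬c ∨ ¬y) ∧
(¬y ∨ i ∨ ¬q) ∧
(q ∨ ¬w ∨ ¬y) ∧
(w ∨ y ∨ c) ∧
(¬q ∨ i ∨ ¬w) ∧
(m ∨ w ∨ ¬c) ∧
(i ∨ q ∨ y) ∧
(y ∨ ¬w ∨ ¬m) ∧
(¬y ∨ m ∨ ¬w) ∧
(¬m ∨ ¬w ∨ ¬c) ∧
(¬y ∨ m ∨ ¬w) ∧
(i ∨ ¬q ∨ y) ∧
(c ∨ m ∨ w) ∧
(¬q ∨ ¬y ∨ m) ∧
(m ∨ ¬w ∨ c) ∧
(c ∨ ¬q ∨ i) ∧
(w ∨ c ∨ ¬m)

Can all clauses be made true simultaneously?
No

No, the formula is not satisfiable.

No assignment of truth values to the variables can make all 30 clauses true simultaneously.

The formula is UNSAT (unsatisfiable).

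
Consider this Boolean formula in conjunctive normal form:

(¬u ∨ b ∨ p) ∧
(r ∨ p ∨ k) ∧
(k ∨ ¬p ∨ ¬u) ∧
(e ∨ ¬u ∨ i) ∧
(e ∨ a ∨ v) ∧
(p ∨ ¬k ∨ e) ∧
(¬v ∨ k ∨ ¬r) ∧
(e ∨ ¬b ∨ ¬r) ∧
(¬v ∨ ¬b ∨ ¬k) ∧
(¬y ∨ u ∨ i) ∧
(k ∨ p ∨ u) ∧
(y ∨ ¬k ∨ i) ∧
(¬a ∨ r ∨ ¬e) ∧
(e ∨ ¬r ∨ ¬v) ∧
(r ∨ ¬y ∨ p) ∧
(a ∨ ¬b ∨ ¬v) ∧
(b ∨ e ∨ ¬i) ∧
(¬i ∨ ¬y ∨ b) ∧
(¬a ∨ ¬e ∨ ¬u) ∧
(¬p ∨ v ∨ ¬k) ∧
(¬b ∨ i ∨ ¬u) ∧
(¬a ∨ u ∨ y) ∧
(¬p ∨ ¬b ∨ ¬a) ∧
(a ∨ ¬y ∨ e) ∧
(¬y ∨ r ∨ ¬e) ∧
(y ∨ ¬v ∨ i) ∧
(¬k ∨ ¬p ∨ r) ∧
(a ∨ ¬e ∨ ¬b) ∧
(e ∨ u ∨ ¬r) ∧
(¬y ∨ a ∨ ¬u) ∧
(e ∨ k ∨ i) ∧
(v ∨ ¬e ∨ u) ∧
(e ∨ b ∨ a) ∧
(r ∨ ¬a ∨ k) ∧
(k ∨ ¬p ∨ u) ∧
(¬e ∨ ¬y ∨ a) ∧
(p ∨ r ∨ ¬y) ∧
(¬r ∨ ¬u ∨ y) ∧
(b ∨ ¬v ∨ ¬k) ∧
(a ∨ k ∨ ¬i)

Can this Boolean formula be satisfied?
No

No, the formula is not satisfiable.

No assignment of truth values to the variables can make all 40 clauses true simultaneously.

The formula is UNSAT (unsatisfiable).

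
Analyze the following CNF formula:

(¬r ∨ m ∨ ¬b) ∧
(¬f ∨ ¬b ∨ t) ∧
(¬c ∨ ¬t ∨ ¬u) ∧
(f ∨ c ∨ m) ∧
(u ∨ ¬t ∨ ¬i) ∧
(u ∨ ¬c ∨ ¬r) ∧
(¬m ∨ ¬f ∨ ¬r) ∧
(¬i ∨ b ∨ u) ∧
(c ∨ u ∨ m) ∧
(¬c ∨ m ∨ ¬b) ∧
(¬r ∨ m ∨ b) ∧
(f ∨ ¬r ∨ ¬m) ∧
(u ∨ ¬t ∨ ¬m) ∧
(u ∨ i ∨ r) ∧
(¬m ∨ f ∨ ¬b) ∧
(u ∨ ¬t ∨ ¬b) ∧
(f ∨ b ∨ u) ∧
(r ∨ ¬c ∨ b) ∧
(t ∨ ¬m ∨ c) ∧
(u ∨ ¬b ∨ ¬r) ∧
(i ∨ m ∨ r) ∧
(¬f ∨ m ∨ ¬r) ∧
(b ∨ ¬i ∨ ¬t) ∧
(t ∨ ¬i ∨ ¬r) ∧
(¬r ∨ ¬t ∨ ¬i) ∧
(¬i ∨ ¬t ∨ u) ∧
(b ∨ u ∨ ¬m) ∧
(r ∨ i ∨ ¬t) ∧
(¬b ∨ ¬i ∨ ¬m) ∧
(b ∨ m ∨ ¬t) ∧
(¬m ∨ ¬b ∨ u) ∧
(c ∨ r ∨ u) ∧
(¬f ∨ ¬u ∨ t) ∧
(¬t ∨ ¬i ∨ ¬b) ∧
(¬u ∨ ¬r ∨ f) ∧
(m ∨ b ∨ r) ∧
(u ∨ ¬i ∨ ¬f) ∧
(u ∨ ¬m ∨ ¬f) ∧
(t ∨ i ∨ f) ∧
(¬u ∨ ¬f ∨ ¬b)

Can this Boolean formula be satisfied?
No

No, the formula is not satisfiable.

No assignment of truth values to the variables can make all 40 clauses true simultaneously.

The formula is UNSAT (unsatisfiable).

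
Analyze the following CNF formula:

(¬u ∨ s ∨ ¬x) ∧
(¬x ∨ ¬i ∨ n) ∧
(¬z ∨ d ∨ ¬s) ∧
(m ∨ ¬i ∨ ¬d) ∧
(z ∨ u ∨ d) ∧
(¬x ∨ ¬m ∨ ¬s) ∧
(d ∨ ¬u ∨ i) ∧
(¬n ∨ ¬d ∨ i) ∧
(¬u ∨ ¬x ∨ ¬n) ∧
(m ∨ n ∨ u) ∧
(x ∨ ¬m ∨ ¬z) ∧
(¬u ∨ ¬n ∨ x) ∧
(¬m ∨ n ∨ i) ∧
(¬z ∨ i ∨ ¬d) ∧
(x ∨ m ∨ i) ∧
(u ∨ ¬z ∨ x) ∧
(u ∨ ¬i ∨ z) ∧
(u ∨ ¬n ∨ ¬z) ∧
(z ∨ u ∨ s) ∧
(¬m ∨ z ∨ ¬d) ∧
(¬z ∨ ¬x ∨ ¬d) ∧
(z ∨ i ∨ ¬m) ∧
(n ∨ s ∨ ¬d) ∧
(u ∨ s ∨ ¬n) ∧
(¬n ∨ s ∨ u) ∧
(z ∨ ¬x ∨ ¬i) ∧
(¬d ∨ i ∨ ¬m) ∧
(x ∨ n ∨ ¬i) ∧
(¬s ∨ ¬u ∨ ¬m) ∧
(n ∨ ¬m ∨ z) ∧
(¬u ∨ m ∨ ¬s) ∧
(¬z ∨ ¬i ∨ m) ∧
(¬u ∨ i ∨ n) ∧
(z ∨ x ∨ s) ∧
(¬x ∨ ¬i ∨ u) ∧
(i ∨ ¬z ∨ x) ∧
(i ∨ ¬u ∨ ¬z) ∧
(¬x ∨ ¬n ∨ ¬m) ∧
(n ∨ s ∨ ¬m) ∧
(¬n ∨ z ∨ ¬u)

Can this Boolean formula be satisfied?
No

No, the formula is not satisfiable.

No assignment of truth values to the variables can make all 40 clauses true simultaneously.

The formula is UNSAT (unsatisfiable).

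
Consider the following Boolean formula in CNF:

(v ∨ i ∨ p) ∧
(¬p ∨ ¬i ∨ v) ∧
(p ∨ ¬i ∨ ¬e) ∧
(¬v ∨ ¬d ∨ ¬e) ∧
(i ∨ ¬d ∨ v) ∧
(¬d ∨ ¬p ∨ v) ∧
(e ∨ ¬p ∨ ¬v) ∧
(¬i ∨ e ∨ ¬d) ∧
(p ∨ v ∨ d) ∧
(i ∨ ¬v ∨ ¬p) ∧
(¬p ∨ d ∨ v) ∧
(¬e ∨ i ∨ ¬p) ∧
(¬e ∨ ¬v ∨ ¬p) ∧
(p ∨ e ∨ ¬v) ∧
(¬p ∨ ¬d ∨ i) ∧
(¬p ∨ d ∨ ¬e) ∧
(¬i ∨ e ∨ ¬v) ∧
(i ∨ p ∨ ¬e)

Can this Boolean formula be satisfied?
No

No, the formula is not satisfiable.

No assignment of truth values to the variables can make all 18 clauses true simultaneously.

The formula is UNSAT (unsatisfiable).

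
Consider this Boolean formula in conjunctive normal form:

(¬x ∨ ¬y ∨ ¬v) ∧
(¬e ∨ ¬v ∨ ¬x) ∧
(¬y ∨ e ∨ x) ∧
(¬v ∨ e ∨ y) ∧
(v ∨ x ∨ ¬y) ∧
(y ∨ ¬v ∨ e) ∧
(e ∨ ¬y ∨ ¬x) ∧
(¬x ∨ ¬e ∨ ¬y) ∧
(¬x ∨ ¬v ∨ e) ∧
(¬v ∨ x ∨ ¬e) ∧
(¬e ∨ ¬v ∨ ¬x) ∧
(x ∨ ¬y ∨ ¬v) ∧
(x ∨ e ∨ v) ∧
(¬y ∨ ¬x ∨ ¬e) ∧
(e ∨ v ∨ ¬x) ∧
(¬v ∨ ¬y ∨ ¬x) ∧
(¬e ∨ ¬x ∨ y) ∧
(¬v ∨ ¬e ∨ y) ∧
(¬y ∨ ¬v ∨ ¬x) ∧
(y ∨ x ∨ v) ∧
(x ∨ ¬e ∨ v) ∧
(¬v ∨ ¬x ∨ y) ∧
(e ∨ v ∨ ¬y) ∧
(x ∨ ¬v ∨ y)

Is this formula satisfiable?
No

No, the formula is not satisfiable.

No assignment of truth values to the variables can make all 24 clauses true simultaneously.

The formula is UNSAT (unsatisfiable).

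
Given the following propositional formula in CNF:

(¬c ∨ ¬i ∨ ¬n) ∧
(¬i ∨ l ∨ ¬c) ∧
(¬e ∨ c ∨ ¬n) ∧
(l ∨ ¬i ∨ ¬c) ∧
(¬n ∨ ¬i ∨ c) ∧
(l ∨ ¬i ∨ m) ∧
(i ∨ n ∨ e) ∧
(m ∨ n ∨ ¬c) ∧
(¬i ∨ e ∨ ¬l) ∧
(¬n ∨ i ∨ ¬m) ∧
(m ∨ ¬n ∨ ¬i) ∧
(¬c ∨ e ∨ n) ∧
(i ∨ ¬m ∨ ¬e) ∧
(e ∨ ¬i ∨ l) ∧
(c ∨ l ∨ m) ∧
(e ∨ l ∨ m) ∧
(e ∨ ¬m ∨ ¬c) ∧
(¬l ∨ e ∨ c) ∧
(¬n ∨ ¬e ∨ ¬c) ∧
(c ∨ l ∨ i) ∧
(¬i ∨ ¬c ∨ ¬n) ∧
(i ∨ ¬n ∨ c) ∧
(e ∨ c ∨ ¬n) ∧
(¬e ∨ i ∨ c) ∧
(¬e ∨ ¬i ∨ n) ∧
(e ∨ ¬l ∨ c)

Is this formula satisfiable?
Yes

Yes, the formula is satisfiable.

One satisfying assignment is: m=False, n=True, i=False, l=True, e=False, c=True

Verification: With this assignment, all 26 clauses evaluate to true.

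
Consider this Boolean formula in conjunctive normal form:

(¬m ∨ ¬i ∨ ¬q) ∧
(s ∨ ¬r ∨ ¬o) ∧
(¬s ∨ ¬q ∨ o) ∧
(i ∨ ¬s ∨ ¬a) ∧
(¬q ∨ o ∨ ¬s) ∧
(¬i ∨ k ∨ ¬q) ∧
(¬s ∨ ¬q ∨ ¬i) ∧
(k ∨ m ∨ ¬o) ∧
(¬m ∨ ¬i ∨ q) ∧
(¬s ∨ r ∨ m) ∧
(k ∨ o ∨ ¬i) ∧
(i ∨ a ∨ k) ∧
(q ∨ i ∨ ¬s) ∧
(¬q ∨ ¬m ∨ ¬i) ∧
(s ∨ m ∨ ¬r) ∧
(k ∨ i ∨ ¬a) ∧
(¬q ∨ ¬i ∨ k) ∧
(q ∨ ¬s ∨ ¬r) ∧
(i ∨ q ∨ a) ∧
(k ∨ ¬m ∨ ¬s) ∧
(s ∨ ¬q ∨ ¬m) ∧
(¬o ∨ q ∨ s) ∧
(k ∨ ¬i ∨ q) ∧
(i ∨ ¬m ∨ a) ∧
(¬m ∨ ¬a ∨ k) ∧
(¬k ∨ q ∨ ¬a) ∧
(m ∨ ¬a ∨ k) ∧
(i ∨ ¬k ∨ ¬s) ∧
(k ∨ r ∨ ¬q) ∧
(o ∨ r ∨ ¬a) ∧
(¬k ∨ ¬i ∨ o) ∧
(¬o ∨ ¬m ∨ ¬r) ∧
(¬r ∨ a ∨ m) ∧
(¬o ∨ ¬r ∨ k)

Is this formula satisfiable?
Yes

Yes, the formula is satisfiable.

One satisfying assignment is: a=True, i=True, m=False, r=False, s=False, k=True, o=True, q=True

Verification: With this assignment, all 34 clauses evaluate to true.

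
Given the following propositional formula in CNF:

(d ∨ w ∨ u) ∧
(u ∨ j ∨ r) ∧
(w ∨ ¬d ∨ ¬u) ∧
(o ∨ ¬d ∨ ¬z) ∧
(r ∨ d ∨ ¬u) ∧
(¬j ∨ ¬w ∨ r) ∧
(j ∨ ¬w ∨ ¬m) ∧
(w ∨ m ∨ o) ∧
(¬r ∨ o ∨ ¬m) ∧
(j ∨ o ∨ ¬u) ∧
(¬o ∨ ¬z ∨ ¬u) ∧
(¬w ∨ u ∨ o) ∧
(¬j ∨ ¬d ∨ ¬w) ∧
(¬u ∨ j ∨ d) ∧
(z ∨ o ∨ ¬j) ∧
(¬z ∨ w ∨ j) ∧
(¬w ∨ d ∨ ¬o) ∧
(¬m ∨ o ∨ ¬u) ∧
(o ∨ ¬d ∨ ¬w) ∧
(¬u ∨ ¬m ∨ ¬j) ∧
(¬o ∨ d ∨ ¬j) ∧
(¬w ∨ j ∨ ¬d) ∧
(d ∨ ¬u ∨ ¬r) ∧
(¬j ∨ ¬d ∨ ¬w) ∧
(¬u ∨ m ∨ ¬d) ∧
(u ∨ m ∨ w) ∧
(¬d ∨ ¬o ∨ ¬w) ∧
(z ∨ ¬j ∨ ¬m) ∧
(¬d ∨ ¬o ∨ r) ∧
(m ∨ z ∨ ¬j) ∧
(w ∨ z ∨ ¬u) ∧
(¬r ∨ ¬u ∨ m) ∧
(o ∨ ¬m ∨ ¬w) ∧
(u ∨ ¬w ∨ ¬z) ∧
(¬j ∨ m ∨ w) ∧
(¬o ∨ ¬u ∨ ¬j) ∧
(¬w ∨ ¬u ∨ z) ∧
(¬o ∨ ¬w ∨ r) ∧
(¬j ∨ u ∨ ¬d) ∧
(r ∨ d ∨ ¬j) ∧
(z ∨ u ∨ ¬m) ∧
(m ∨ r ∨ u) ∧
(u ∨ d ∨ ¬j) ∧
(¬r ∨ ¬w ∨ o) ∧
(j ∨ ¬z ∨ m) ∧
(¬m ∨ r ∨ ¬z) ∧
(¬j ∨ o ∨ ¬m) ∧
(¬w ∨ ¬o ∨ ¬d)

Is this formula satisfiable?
No

No, the formula is not satisfiable.

No assignment of truth values to the variables can make all 48 clauses true simultaneously.

The formula is UNSAT (unsatisfiable).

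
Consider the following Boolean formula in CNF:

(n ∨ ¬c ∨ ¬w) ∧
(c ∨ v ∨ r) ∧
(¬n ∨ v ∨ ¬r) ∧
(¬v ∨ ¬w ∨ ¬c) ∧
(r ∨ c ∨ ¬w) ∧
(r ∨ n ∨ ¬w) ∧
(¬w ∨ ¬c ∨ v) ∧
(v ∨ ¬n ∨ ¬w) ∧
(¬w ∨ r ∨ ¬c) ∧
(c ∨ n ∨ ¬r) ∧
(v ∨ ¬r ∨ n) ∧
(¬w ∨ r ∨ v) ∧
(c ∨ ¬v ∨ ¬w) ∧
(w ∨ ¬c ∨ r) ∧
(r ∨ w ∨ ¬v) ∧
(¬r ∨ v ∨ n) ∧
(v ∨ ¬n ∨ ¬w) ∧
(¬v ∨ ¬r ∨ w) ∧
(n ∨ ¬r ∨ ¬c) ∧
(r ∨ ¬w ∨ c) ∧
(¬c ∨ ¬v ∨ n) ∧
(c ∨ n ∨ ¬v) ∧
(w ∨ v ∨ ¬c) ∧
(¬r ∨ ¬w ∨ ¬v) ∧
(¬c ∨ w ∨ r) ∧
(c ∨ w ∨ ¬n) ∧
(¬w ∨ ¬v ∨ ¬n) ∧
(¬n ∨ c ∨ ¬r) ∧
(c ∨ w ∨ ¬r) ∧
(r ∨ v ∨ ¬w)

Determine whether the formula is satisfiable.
No

No, the formula is not satisfiable.

No assignment of truth values to the variables can make all 30 clauses true simultaneously.

The formula is UNSAT (unsatisfiable).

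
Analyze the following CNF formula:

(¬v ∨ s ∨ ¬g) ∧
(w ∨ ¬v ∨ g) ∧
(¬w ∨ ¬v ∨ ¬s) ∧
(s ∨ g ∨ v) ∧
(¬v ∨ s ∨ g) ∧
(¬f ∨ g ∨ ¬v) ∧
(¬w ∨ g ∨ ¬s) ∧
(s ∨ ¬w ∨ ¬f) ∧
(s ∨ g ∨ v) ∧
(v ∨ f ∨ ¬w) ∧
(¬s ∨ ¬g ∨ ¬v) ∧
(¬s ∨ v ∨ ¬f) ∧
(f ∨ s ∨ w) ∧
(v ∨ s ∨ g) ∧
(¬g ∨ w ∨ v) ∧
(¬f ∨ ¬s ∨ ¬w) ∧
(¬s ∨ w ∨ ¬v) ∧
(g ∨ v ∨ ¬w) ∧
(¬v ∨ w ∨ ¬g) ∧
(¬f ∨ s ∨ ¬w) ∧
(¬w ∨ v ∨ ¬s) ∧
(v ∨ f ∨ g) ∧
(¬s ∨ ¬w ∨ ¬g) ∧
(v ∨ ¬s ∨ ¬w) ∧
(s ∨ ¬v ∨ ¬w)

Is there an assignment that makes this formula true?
No

No, the formula is not satisfiable.

No assignment of truth values to the variables can make all 25 clauses true simultaneously.

The formula is UNSAT (unsatisfiable).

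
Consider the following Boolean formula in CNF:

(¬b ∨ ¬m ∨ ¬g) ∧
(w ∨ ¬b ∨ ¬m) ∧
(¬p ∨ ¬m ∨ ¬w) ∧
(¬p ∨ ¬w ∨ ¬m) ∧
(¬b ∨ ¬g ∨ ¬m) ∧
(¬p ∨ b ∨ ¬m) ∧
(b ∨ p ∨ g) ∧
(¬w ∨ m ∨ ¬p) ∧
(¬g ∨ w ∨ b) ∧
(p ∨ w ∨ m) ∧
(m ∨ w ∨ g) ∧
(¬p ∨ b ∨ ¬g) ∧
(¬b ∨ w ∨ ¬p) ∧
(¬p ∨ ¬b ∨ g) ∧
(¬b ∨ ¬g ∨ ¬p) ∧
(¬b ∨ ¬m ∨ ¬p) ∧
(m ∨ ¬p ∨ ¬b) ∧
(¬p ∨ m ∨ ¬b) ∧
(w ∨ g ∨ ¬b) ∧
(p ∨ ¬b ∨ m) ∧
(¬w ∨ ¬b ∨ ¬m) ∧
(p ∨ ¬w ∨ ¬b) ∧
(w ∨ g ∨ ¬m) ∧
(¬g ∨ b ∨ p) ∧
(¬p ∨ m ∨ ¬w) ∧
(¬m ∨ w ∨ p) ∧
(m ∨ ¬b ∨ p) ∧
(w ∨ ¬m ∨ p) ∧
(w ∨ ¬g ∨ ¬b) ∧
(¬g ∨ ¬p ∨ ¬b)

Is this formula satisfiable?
No

No, the formula is not satisfiable.

No assignment of truth values to the variables can make all 30 clauses true simultaneously.

The formula is UNSAT (unsatisfiable).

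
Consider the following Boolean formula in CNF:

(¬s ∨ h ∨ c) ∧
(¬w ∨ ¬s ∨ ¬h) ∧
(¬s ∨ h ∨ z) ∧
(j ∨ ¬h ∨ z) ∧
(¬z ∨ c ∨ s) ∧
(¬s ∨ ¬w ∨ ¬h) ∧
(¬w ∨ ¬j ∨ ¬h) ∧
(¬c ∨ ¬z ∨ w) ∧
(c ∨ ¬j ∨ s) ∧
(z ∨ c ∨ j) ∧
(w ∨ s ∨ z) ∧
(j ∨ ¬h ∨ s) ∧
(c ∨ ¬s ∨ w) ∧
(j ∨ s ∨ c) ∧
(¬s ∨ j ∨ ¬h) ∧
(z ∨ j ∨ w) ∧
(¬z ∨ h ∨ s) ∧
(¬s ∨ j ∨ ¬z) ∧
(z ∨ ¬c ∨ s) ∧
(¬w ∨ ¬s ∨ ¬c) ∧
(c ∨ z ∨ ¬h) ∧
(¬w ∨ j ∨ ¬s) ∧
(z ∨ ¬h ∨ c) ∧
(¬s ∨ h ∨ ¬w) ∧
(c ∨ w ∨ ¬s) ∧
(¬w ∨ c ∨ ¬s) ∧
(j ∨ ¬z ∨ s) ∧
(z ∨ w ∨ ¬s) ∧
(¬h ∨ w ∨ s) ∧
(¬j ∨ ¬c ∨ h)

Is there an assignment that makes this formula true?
No

No, the formula is not satisfiable.

No assignment of truth values to the variables can make all 30 clauses true simultaneously.

The formula is UNSAT (unsatisfiable).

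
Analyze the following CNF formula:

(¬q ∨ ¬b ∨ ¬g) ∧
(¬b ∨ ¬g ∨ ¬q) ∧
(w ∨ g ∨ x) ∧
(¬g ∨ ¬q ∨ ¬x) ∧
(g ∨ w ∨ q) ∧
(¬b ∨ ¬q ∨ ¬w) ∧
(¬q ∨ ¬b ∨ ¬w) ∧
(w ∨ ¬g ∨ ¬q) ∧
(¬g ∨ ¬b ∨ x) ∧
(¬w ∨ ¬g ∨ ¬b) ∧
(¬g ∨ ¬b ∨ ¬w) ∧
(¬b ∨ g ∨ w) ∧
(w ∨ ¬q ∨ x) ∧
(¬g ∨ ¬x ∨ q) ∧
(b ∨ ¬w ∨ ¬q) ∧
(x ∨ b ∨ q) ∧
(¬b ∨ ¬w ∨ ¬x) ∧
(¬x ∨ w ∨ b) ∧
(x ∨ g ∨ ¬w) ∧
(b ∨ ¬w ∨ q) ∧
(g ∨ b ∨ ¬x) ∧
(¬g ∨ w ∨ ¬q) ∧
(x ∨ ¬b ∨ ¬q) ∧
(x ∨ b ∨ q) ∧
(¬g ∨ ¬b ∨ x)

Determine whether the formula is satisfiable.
No

No, the formula is not satisfiable.

No assignment of truth values to the variables can make all 25 clauses true simultaneously.

The formula is UNSAT (unsatisfiable).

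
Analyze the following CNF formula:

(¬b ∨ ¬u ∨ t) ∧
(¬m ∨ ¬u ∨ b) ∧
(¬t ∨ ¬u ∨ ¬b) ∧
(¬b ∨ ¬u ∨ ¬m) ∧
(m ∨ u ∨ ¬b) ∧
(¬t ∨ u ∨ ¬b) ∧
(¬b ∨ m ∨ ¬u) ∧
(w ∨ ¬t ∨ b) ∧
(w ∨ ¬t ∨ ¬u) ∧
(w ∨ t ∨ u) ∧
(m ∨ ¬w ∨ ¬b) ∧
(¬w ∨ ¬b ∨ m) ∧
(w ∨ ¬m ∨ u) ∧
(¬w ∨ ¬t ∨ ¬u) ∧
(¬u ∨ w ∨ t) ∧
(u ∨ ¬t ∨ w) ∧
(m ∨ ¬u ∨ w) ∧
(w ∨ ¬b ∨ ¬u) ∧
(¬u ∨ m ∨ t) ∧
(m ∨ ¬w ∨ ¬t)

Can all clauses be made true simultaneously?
Yes

Yes, the formula is satisfiable.

One satisfying assignment is: b=False, u=False, m=False, w=True, t=False

Verification: With this assignment, all 20 clauses evaluate to true.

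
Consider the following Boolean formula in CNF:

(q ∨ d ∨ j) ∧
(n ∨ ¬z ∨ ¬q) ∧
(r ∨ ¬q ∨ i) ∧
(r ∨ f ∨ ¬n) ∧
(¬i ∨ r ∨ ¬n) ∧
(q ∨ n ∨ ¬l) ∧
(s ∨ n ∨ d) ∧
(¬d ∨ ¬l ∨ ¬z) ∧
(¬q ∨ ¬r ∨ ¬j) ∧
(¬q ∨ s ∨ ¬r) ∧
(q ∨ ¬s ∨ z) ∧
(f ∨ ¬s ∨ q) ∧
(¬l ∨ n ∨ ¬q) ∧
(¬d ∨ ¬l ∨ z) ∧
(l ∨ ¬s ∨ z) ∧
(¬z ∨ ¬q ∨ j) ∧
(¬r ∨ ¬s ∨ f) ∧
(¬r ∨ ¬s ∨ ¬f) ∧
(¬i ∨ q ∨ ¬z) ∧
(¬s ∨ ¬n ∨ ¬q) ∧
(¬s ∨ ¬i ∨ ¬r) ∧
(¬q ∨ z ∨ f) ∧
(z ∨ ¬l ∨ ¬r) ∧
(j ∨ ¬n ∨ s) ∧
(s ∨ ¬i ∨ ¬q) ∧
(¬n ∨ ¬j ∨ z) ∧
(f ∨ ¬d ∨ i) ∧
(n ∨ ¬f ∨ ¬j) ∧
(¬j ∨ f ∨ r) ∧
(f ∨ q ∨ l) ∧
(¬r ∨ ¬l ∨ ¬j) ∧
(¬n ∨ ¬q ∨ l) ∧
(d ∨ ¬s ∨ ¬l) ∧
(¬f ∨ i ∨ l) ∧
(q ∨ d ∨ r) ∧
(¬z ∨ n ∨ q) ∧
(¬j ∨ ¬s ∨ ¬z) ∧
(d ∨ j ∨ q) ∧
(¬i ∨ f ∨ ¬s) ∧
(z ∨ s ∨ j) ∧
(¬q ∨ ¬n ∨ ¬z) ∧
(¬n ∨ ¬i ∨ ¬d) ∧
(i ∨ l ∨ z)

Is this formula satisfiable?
No

No, the formula is not satisfiable.

No assignment of truth values to the variables can make all 43 clauses true simultaneously.

The formula is UNSAT (unsatisfiable).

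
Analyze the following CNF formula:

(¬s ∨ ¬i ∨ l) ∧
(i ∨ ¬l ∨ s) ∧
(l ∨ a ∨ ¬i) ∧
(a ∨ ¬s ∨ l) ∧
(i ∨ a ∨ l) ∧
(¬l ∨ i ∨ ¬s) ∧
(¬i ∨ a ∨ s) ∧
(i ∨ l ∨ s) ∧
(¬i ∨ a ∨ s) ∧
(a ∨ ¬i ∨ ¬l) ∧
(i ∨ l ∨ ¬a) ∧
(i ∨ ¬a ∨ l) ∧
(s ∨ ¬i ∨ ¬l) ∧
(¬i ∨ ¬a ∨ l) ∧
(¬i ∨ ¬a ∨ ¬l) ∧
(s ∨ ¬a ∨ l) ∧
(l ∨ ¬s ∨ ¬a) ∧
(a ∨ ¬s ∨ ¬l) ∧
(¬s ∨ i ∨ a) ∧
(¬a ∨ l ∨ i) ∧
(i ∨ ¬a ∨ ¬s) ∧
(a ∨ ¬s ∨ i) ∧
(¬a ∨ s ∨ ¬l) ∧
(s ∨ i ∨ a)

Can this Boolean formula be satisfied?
No

No, the formula is not satisfiable.

No assignment of truth values to the variables can make all 24 clauses true simultaneously.

The formula is UNSAT (unsatisfiable).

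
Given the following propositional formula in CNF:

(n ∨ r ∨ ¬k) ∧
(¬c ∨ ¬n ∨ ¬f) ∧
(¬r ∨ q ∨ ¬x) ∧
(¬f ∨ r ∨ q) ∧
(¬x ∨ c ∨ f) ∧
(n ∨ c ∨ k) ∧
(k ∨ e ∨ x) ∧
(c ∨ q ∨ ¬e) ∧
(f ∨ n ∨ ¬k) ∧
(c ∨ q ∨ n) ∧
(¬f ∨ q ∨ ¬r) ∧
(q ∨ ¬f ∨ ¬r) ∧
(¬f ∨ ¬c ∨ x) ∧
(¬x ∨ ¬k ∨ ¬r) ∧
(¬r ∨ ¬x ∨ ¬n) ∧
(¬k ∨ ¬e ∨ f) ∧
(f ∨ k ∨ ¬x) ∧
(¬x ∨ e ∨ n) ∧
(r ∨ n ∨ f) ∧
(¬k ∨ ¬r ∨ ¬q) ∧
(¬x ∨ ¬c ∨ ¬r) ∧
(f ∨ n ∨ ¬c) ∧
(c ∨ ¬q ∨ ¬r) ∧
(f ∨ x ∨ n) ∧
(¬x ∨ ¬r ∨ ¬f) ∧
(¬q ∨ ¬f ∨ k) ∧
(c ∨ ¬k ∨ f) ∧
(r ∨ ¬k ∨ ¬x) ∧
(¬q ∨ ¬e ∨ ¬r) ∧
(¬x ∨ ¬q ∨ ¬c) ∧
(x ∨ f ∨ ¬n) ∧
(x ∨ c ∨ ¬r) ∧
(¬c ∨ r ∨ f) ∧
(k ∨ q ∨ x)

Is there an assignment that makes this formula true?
Yes

Yes, the formula is satisfiable.

One satisfying assignment is: f=True, r=False, c=False, q=True, n=True, k=True, e=False, x=False

Verification: With this assignment, all 34 clauses evaluate to true.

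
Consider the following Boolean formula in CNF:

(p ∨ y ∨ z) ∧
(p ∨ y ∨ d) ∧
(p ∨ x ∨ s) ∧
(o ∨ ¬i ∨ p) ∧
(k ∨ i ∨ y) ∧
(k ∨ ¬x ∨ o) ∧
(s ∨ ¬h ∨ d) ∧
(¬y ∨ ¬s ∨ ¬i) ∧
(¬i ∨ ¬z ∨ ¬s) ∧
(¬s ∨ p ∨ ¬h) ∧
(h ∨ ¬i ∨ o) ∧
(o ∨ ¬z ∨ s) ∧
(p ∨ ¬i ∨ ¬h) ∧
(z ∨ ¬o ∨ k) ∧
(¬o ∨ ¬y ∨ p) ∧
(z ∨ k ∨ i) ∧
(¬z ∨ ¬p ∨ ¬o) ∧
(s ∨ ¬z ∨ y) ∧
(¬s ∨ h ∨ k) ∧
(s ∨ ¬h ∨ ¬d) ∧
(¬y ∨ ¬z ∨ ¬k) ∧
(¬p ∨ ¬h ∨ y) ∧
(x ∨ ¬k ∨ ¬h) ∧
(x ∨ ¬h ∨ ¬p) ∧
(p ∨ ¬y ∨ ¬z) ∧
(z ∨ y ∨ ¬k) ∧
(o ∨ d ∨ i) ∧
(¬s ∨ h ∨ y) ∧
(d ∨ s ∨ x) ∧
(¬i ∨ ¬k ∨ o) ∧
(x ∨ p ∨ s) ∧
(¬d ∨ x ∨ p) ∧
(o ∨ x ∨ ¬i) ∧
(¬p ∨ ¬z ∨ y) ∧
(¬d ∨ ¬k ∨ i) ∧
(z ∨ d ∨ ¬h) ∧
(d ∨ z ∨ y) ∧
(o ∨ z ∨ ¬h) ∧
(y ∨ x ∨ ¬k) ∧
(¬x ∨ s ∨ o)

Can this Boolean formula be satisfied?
Yes

Yes, the formula is satisfiable.

One satisfying assignment is: z=False, s=True, i=False, h=False, o=True, y=True, p=True, x=True, k=True, d=False

Verification: With this assignment, all 40 clauses evaluate to true.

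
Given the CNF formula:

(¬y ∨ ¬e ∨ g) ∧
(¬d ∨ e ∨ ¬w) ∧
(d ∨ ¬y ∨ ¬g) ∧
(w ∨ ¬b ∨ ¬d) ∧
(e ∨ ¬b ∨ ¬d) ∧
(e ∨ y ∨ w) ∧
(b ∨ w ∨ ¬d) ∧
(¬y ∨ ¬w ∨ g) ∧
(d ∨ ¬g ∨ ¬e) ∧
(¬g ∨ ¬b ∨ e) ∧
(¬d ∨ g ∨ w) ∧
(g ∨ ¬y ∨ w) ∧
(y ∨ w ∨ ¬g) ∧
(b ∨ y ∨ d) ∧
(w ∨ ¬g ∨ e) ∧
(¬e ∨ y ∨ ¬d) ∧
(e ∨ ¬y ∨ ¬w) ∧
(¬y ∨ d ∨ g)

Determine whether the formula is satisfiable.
Yes

Yes, the formula is satisfiable.

One satisfying assignment is: w=False, g=False, y=False, b=True, e=True, d=False

Verification: With this assignment, all 18 clauses evaluate to true.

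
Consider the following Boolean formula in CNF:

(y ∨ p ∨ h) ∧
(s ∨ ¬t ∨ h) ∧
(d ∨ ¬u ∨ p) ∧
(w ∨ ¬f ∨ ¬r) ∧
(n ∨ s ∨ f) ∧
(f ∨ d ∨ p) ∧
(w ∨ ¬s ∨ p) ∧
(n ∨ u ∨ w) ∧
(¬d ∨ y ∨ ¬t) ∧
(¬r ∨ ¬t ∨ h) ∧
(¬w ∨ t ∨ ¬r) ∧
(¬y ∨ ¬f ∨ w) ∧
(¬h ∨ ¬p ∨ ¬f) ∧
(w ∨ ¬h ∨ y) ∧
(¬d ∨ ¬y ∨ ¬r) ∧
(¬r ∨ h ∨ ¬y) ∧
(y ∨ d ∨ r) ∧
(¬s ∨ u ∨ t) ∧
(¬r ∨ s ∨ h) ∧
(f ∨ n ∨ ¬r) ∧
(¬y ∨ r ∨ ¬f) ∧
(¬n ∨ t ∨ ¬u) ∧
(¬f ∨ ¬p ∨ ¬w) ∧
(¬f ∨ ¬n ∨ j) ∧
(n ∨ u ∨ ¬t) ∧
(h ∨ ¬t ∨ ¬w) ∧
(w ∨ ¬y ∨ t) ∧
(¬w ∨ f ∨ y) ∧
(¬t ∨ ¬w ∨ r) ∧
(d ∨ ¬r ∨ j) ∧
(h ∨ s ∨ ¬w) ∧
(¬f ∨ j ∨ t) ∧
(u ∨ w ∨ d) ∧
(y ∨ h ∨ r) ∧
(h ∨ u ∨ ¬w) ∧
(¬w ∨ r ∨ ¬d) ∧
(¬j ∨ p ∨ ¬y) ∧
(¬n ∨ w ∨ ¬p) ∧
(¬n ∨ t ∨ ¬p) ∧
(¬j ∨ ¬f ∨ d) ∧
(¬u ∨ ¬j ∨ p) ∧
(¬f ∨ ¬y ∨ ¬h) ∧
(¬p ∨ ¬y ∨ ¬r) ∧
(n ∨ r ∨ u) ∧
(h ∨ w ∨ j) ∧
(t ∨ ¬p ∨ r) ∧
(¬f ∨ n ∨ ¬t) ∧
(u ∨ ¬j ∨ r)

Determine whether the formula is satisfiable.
Yes

Yes, the formula is satisfiable.

One satisfying assignment is: r=False, n=False, j=False, t=True, s=True, y=True, w=False, d=False, h=True, f=False, p=True, u=True

Verification: With this assignment, all 48 clauses evaluate to true.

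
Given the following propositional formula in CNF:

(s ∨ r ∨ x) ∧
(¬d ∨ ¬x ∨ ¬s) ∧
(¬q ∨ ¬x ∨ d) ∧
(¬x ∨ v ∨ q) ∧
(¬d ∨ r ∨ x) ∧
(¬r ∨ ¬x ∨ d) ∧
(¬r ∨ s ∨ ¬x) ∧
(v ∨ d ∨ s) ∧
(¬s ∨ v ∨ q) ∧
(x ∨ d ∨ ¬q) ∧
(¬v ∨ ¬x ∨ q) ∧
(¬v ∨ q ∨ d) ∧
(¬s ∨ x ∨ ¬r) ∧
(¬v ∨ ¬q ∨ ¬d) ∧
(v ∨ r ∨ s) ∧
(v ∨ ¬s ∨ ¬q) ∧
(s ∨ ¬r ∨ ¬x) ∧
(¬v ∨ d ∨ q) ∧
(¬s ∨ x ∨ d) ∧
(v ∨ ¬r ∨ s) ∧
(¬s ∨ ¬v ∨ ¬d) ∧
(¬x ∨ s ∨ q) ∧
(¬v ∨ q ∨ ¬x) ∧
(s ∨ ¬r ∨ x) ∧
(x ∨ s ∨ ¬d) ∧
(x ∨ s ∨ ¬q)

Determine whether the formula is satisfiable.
No

No, the formula is not satisfiable.

No assignment of truth values to the variables can make all 26 clauses true simultaneously.

The formula is UNSAT (unsatisfiable).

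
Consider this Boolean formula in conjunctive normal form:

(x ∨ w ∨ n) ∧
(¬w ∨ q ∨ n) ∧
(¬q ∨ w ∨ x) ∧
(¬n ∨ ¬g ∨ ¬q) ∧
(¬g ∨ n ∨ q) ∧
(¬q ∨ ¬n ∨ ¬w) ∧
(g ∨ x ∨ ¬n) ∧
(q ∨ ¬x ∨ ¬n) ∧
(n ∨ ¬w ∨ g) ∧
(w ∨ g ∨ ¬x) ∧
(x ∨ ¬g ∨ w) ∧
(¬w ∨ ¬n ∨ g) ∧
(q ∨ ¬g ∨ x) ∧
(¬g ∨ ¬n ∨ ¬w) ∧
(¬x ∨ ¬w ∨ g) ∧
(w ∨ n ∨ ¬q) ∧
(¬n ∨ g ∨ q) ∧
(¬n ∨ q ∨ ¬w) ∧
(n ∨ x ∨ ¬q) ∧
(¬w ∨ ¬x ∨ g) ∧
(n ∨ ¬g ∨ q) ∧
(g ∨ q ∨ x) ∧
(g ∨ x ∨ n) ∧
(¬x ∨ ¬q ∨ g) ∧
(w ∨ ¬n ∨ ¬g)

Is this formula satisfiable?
Yes

Yes, the formula is satisfiable.

One satisfying assignment is: w=True, q=True, x=True, n=False, g=True

Verification: With this assignment, all 25 clauses evaluate to true.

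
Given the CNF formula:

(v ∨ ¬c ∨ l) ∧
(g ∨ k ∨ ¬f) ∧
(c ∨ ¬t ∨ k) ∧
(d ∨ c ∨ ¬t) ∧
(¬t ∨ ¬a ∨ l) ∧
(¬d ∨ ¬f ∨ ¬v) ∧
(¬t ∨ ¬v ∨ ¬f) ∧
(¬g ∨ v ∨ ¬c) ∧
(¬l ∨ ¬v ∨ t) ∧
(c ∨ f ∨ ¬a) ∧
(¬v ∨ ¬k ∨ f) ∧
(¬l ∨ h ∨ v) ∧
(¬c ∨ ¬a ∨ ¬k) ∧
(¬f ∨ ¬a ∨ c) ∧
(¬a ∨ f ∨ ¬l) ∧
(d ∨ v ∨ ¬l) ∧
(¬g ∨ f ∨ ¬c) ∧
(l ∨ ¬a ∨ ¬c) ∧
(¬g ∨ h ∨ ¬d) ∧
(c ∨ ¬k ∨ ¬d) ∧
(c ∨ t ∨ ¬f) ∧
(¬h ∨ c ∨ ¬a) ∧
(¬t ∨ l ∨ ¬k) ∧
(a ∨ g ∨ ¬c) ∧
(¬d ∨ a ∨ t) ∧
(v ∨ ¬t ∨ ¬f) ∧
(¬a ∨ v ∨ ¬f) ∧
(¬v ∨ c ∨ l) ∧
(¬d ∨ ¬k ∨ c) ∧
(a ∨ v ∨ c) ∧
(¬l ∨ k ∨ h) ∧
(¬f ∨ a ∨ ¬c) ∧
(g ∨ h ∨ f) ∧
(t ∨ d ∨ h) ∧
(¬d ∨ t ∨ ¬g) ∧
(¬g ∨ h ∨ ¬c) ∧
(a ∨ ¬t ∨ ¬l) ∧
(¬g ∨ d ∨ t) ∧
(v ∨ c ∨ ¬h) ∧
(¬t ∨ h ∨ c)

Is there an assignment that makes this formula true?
No

No, the formula is not satisfiable.

No assignment of truth values to the variables can make all 40 clauses true simultaneously.

The formula is UNSAT (unsatisfiable).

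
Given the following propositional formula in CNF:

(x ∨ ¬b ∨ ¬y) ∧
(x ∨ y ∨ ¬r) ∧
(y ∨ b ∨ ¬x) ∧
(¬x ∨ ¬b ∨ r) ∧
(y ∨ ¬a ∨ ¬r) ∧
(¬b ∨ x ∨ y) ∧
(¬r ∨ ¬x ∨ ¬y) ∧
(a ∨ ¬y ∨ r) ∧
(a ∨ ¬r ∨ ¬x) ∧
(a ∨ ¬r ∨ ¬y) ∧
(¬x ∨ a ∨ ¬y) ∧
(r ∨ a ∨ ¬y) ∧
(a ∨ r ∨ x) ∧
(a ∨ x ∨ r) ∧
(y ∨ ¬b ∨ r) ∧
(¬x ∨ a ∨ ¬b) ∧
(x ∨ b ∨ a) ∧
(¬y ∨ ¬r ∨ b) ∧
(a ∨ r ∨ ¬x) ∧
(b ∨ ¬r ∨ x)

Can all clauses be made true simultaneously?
Yes

Yes, the formula is satisfiable.

One satisfying assignment is: b=False, x=False, a=True, y=False, r=False

Verification: With this assignment, all 20 clauses evaluate to true.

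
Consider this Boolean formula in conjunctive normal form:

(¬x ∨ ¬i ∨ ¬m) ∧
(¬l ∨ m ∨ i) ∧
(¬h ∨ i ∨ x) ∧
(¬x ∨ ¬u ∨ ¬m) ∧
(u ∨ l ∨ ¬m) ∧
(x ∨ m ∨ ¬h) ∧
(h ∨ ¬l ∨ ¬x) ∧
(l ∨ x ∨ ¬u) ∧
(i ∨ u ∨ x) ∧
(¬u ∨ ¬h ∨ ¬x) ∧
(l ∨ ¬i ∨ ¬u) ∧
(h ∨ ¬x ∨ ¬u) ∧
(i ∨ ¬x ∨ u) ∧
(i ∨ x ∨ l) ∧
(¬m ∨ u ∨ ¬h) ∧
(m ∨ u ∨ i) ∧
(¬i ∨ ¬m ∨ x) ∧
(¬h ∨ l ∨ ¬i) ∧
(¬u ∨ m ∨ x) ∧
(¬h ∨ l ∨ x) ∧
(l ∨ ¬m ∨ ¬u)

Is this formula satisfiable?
Yes

Yes, the formula is satisfiable.

One satisfying assignment is: m=False, h=False, l=False, u=False, x=False, i=True

Verification: With this assignment, all 21 clauses evaluate to true.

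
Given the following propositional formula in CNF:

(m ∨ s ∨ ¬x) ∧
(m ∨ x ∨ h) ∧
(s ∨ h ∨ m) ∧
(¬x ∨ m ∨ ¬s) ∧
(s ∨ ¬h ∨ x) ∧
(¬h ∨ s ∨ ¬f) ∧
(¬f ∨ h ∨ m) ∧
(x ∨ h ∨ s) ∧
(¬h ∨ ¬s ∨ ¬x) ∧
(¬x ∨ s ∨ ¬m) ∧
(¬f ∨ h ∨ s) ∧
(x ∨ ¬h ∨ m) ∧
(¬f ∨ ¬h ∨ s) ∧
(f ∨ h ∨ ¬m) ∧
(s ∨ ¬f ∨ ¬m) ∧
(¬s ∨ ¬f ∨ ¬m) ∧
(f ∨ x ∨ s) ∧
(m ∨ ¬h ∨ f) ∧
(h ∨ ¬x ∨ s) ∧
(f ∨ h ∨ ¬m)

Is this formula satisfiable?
Yes

Yes, the formula is satisfiable.

One satisfying assignment is: m=True, x=False, f=False, h=True, s=True

Verification: With this assignment, all 20 clauses evaluate to true.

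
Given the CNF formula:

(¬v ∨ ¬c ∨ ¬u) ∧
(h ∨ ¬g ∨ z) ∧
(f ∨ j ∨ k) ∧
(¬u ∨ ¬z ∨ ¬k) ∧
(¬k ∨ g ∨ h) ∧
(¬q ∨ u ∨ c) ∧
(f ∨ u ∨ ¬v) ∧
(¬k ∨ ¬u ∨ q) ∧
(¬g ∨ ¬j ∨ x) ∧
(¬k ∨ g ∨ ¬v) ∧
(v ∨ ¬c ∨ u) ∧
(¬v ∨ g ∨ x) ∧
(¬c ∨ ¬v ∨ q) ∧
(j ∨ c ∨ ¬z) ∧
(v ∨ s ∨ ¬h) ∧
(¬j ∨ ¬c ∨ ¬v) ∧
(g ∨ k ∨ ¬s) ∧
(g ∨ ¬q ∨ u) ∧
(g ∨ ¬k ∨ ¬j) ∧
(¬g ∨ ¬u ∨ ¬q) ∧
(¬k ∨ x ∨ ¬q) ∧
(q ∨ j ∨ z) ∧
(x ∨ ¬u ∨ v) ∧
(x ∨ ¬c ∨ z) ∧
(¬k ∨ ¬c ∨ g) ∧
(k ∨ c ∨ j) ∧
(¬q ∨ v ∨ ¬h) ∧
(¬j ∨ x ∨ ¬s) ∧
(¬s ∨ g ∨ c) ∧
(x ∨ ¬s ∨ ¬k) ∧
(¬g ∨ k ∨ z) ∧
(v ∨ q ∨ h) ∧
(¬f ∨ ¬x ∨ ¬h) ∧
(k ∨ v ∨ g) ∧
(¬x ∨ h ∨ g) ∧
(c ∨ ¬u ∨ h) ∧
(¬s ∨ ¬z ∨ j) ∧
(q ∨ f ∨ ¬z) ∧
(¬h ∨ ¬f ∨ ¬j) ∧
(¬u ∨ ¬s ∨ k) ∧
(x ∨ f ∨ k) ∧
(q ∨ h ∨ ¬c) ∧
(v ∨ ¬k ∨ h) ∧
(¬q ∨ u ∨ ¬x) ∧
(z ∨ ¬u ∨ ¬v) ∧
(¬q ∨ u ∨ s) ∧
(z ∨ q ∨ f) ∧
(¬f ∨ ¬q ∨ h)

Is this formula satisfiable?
Yes

Yes, the formula is satisfiable.

One satisfying assignment is: f=True, h=False, u=False, j=True, c=False, z=True, s=False, x=True, v=True, k=True, q=False, g=True

Verification: With this assignment, all 48 clauses evaluate to true.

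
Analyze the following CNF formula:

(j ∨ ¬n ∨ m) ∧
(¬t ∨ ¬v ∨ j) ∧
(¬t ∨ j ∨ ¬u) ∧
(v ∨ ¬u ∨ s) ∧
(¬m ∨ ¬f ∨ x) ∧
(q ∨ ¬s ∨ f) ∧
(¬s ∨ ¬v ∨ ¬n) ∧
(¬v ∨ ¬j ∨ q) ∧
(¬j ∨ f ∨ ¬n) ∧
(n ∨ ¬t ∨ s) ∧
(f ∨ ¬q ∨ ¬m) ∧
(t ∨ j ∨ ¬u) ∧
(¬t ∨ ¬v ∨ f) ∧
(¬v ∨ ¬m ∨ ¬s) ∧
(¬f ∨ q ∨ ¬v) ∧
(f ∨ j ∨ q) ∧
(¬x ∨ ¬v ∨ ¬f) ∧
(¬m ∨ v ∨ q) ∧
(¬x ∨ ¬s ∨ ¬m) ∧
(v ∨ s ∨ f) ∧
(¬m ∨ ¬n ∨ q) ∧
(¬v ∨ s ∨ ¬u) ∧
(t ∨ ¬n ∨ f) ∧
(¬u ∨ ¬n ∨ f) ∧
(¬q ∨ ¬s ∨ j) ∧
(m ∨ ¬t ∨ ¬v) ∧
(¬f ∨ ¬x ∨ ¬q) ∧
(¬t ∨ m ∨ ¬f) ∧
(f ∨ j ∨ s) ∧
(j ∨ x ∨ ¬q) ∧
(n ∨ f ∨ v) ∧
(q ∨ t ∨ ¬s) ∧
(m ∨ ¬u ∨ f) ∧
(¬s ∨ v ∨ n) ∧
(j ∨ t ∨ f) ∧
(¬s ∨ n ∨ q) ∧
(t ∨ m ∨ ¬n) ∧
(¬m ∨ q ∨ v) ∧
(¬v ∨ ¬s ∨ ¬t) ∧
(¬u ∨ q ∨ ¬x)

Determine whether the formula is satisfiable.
Yes

Yes, the formula is satisfiable.

One satisfying assignment is: x=False, s=False, q=True, m=False, t=False, j=True, v=True, n=False, u=False, f=False

Verification: With this assignment, all 40 clauses evaluate to true.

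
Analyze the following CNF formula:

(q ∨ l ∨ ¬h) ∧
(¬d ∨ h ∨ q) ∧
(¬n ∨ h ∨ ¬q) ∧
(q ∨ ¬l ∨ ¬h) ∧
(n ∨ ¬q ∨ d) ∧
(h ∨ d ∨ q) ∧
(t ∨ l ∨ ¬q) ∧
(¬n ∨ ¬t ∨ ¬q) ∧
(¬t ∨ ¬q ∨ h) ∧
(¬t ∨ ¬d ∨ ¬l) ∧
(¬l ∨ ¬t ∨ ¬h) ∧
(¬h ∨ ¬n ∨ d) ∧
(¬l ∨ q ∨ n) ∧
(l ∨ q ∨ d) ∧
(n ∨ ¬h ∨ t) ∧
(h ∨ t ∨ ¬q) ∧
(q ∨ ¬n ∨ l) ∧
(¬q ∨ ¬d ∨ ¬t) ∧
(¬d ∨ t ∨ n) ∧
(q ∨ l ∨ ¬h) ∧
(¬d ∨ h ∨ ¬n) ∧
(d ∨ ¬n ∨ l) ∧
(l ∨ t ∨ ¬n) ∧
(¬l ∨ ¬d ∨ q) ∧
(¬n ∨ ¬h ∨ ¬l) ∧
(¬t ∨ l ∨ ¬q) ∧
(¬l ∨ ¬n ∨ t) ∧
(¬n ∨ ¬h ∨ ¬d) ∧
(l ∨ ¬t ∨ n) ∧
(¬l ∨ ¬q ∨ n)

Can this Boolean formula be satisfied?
No

No, the formula is not satisfiable.

No assignment of truth values to the variables can make all 30 clauses true simultaneously.

The formula is UNSAT (unsatisfiable).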